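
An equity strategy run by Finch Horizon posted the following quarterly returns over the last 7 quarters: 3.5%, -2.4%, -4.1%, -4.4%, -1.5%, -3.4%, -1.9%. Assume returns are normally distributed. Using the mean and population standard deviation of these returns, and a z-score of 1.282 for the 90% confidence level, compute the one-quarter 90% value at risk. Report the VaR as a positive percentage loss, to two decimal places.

5.20

r̄ = (3.5 − 2.4 − 4.1 − 4.4 − 1.5 − 3.4 − 1.9) / 7 = -14.20 / 7 = -2.0286%
Population σ = √[Σ(r − r̄)² / 7] = √[42.7943 / 7] = √6.1135 = 2.4725%
VaR = −(r̄ − z·σ) = −(-2.0286 − 1.282 × 2.4725) = −(-5.1983) = 5.1983%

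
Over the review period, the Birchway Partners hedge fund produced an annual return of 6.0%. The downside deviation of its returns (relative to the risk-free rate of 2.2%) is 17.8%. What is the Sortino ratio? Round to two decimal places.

Sortino = (Rp − Rf) / σd = (6.0% − 2.2%) / 17.8% = 3.80% / 17.8% = 0.2135

0.21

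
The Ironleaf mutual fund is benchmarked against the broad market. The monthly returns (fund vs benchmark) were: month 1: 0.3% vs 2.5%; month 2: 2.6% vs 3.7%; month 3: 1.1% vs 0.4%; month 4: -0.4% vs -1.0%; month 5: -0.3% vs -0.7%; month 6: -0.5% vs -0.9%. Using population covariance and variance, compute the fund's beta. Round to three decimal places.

r̄p = 0.4667%,  r̄m = 0.6667%
Cov = Σ(rp − r̄p)(rm − r̄m) / 6 = 1.6672
Var(rm) = Σ(rm − r̄m)² / 6 = 3.2889
β = Cov / Var = 1.6672 / 3.2889 = 0.5069

0.507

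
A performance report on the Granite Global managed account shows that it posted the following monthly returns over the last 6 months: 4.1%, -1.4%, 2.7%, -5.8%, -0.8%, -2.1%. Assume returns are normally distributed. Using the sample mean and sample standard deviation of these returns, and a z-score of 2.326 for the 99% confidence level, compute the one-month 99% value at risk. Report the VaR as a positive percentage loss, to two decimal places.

8.80

μ = (4.1 − 1.4 + 2.7 − 5.8 − 0.8 − 2.1) / 6 = -0.5500%
Sample std dev = √[62.9350 / 5] = 3.5478%
VaR = −(μ − z·σ) = −(-0.5500 − 2.326 × 3.5478) = −(-8.8022) = 8.8022%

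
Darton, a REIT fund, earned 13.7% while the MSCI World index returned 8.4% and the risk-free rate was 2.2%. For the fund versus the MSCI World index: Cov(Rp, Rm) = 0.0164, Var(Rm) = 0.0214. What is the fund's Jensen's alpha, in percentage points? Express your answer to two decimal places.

β = Cov / Var = 0.0164 / 0.0214 = 0.7664
E[R] = Rf + β(Rm − Rf) = 2.2% + 0.7664 × (8.4% − 2.2%) = 6.9517%
α = Rp − E[R] = 13.7% − 6.9517% = 6.7483

6.75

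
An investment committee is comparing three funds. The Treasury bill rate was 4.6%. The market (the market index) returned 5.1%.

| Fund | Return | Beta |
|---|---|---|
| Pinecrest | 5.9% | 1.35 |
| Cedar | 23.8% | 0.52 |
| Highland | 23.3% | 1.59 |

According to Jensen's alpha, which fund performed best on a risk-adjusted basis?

Cedar

Pinecrest: α = 5.9% − [4.6% + 1.35 × (5.1% − 4.6%)] = 0.625
Cedar: α = 23.8% − [4.6% + 0.52 × (5.1% − 4.6%)] = 18.940
Highland: α = 23.3% − [4.6% + 1.59 × (5.1% − 4.6%)] = 17.905
Highest: Cedar (18.940).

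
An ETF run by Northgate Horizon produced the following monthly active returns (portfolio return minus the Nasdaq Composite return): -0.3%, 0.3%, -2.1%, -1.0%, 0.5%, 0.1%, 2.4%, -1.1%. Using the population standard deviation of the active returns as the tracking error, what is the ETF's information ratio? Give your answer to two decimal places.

-0.12

Mean return μ = -1.20 / 8 = -0.1500%
Population std dev = √[12.6400 / 8] = 1.2570%
IR = μ / tracking error = -0.1500 / 1.2570 = -0.1193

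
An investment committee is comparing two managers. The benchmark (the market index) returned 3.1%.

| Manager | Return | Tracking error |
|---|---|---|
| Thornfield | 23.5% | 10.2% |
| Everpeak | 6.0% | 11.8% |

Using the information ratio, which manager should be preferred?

Thornfield

Thornfield: IR = (23.5% − 3.1%) / 10.2% = 2.000
Everpeak: IR = (6.0% − 3.1%) / 11.8% = 0.246
Highest: Thornfield (2.000).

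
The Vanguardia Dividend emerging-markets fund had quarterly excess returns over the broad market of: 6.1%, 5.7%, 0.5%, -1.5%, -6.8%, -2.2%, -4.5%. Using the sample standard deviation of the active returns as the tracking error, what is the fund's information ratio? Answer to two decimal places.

r̄ = (6.1 + 5.7 + 0.5 − 1.5 − 6.8 − 2.2 − 4.5) / 7 = -2.70 / 7 = -0.3857%
Σ(r − r̄)² = (6.1 − (-0.3857))² + (5.7 − (-0.3857))² + (0.5 − (-0.3857))² + … = 142.4886
σ = √[142.4886 / 6] = 4.8732%
IR = r̄ / tracking error = -0.3857 / 4.8732 = -0.0791

-0.08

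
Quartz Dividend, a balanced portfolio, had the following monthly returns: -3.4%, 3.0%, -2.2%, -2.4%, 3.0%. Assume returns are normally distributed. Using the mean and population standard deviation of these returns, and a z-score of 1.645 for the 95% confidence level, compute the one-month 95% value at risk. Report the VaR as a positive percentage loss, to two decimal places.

Mean return r̄ = -2.00 / 5 = -0.4000%
Population σ = √[Σ(r − r̄)² / 5] = √[39.3600 / 5] = √7.8720 = 2.8057%
VaR = −(r̄ − z·σ) = −(-0.4000 − 1.645 × 2.8057) = −(-5.0154) = 5.0154%

5.02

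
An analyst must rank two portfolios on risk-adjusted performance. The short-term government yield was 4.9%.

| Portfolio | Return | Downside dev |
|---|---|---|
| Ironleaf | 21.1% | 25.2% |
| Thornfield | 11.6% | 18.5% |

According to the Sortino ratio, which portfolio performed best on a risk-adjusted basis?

Ironleaf

Ironleaf: Sortino ratio = (21.1% − 4.9%) / 25.2% = 0.643
Thornfield: Sortino ratio = (11.6% − 4.9%) / 18.5% = 0.362
Highest: Ironleaf (0.643).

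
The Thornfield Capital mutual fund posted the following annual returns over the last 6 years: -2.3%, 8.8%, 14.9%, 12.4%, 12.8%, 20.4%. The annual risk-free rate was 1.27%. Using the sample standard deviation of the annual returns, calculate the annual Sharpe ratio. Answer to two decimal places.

Mean return μ = 67.00 / 6 = 11.1667%
Σ(r − μ)² = (-2.3 − 11.1667)² + (8.8 − 11.1667)² + … = 290.3333
σ = √[290.3333 / 5] = 7.6201%
Sharpe = (μ − rf) / σ = (11.1667 − 1.27) / 7.6201 = 9.8967 / 7.6201 = 1.2988

1.30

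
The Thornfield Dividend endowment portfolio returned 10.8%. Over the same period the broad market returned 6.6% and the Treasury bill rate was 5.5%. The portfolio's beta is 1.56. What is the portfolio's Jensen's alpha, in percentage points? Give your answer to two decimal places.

CAPM expected return = Rf + β(Rm − Rf) = 5.5% + 1.56 × (6.6% − 5.5%) = 5.5 + 1.56 × 1.10 = 7.2160%
Jensen's α = Rp − E[R] = 10.8% − 7.2160% = 3.5840

3.58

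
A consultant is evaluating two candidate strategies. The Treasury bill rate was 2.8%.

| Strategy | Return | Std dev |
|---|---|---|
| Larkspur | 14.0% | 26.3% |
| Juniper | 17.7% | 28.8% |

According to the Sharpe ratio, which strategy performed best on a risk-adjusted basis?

Larkspur: Sharpe ratio = (14.0% − 2.8%) / 26.3% = 0.426
Juniper: Sharpe ratio = (17.7% − 2.8%) / 28.8% = 0.517
Highest: Juniper (0.517).

Juniper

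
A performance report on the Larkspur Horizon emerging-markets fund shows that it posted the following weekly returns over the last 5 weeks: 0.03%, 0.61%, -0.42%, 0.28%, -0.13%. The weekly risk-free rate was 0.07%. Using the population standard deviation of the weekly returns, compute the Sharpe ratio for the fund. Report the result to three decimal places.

μ = (0.03 + 0.61 − 0.42 + 0.28 − 0.13) / 5 = 0.0740%
Σ(r − μ)² = (0.03 − 0.0740)² + (0.61 − 0.0740)² + … = 0.6173
population σ = √(0.6173 / 5) = √0.1235 = 0.3514%
Sharpe = (μ − rf) / σ = (0.0740 − 0.07) / 0.3514 = 0.0040 / 0.3514 = 0.0114

0.011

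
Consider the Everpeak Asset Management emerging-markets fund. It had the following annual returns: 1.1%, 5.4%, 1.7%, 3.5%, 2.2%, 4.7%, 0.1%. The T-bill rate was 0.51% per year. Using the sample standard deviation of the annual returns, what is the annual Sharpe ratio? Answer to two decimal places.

r̄ = (1.1 + 5.4 + 1.7 + 3.5 + 2.2 + 4.7 + 0.1) / 7 = 18.70 / 7 = 2.6714%
Sample std dev = √[22.4943 / 6] = 1.9362%
Sharpe = (r̄ − rf) / σ = (2.6714 − 0.51) / 1.9362 = 2.1614 / 1.9362 = 1.1163

1.12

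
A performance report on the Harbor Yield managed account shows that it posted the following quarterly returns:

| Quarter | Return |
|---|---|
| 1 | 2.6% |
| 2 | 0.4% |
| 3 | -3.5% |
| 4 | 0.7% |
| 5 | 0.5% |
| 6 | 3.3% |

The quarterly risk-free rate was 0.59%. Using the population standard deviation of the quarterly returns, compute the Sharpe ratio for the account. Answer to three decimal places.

0.035

Mean return r̄ = 4.00 / 6 = 0.6667%
Σ(r − r̄)² = 28.1333; population σ = √(28.1333/6) = 2.1654%
Sharpe = (r̄ − rf) / σ = (0.6667 − 0.59) / 2.1654 = 0.0767 / 2.1654 = 0.0354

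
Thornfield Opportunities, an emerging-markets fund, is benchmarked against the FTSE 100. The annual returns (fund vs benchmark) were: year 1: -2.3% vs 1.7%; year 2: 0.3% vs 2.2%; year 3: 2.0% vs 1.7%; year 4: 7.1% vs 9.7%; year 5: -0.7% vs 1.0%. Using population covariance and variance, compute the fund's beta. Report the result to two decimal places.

0.90

r̄p = 1.2800%,  r̄m = 3.2600%
Cov = Σ(rp − r̄p)(rm − r̄m) / 5 = 9.4912
Var(rm) = Σ(rm − r̄m)² / 5 = 10.5144
β = Cov / Var = 9.4912 / 10.5144 = 0.9027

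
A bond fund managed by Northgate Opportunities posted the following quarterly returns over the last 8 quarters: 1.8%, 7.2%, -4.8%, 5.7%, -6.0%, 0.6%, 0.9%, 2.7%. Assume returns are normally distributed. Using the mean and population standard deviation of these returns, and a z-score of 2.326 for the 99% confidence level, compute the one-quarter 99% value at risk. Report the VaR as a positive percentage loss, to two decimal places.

Mean return r̄ = 8.10 / 8 = 1.0125%
Population σ = √[Σ(r − r̄)² / 8] = √[146.8688 / 8] = √18.3586 = 4.2847%
VaR = −(r̄ − z·σ) = −(1.0125 − 2.326 × 4.2847) = −(-8.9537) = 8.9537%

8.95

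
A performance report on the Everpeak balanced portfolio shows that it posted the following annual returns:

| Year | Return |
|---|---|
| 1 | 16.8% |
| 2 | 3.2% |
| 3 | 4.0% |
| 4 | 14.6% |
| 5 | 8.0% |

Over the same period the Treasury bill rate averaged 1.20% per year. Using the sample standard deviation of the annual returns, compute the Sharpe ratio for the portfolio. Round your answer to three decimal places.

1.320

r̄ = (16.8 + 3.2 + 4 + 14.6 + 8) / 5 = 46.60 / 5 = 9.3200%
Sample σ = √[Σ(r − r̄)² / 4] = √[151.3280 / 4] = √37.8320 = 6.1508%
Sharpe = (r̄ − rf) / σ = (9.3200 − 1.2) / 6.1508 = 8.1200 / 6.1508 = 1.3202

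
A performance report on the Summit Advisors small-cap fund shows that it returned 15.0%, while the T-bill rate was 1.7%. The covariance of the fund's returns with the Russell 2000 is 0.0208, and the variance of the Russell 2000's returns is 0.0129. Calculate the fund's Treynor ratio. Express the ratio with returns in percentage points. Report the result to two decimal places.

8.25

β = Cov / Var = 0.0208 / 0.0129 = 1.6124
Treynor = (Rp − Rf) / β = (15.0% − 1.7%) / 1.6124 = 13.30 / 1.6124 = 8.2486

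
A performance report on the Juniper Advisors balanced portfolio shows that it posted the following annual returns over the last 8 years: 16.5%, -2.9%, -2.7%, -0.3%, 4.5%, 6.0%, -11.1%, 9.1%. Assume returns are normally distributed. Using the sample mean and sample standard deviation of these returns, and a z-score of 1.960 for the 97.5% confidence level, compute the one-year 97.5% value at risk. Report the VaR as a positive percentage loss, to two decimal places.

14.26

Mean return r̄ = 19.10 / 8 = 2.3875%
Σ(r − r̄)² = 504.7088; sample σ = √(504.7088/7) = 8.4912%
VaR = −(r̄ − z·σ) = −(2.3875 − 1.960 × 8.4912) = −(-14.2553) = 14.2553%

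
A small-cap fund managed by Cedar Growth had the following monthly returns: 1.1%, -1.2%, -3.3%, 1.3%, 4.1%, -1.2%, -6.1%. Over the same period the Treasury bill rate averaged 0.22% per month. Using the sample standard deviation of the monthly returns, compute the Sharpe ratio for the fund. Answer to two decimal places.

-0.29

Mean return μ = -5.30 / 7 = -0.7571%
Sample σ = √[Σ(r − μ)² / 6] = √[66.6771 / 6] = √11.1129 = 3.3336%
Sharpe = (μ − rf) / σ = (-0.7571 − 0.22) / 3.3336 = -0.9771 / 3.3336 = -0.2931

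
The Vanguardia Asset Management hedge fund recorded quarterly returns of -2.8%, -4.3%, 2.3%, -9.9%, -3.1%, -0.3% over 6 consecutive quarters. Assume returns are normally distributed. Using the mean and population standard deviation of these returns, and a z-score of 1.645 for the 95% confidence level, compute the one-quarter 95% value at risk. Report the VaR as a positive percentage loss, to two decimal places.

9.20

r̄ = (-2.8 − 4.3 + 2.3 − 9.9 − 3.1 − 0.3) / 6 = -18.10 / 6 = -3.0167%
Population σ = √[Σ(r − r̄)² / 6] = √[84.7283 / 6] = √14.1214 = 3.7578%
VaR = −(r̄ − z·σ) = −(-3.0167 − 1.645 × 3.7578) = −(-9.1983) = 9.1983%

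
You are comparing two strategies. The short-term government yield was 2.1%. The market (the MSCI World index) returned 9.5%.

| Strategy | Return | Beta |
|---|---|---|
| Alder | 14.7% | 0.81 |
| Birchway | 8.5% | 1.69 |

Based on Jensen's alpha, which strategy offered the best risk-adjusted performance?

Alder: α = 14.7% − [2.1% + 0.81 × (9.5% − 2.1%)] = 6.606
Birchway: α = 8.5% − [2.1% + 1.69 × (9.5% − 2.1%)] = -6.106
Highest: Alder (6.606).

Alder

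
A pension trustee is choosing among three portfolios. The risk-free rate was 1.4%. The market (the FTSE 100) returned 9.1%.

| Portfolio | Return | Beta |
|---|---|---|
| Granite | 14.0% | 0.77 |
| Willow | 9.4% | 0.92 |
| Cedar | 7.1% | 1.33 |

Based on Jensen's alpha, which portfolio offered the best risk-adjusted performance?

Granite

Granite: α = 14.0% − [1.4% + 0.77 × (9.1% − 1.4%)] = 6.671
Willow: α = 9.4% − [1.4% + 0.92 × (9.1% − 1.4%)] = 0.916
Cedar: α = 7.1% − [1.4% + 1.33 × (9.1% − 1.4%)] = -4.541
Highest: Granite (6.671).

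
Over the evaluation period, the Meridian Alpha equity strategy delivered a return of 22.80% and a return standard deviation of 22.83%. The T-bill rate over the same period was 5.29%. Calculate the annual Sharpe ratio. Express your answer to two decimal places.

0.77

Sharpe = (Rp − Rf) / σp = (22.80% − 5.29%) / 22.83% = 17.51% / 22.83% = 0.7670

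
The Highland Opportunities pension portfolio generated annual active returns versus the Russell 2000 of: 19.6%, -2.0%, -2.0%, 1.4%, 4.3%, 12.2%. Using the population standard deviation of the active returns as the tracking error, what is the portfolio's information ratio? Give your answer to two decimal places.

Mean return r̄ = 33.50 / 6 = 5.5833%
Population std dev = √[374.4083 / 6] = 7.8995%
IR = r̄ / tracking error = 5.5833 / 7.8995 = 0.7068

0.71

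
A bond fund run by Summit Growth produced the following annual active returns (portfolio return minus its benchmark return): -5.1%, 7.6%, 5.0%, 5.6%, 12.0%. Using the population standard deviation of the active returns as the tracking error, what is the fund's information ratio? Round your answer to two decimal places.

Mean return r̄ = 25.10 / 5 = 5.0200%
Σ(r − r̄)² = 158.1280; population σ = √(158.1280/5) = 5.6237%
IR = r̄ / tracking error = 5.0200 / 5.6237 = 0.8927

0.89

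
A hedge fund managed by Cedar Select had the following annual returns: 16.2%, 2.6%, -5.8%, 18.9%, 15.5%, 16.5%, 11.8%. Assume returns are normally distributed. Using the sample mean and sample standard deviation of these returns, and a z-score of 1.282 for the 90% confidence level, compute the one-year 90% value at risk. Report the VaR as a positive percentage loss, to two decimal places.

r̄ = (16.2 + 2.6 − 5.8 + 18.9 + 15.5 + 16.5 + 11.8) / 7 = 10.8143%
Sample std dev = √[493.1486 / 6] = 9.0659%
VaR = −(r̄ − z·σ) = −(10.8143 − 1.282 × 9.0659) = −(-0.8082) = 0.8082%

0.81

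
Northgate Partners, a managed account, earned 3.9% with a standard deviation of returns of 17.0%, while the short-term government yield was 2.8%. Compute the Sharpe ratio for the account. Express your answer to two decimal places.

Sharpe = (Rp − Rf) / σp = (3.9% − 2.8%) / 17.0% = 1.10% / 17.0% = 0.0647

0.06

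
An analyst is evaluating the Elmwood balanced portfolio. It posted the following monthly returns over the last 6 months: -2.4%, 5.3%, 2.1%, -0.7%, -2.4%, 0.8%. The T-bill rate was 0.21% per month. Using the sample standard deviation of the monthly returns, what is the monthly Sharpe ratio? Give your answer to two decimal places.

0.08

Mean return μ = 2.70 / 6 = 0.4500%
Sample std dev = √[43.9350 / 5] = 2.9643%
Sharpe = (μ − rf) / σ = (0.4500 − 0.21) / 2.9643 = 0.2400 / 2.9643 = 0.0810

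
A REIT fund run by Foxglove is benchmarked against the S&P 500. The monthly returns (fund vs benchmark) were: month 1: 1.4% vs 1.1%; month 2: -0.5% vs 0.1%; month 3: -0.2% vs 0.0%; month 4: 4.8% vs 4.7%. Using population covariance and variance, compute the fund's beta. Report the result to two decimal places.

r̄p = 1.3750%,  r̄m = 1.4750%
Cov = Σ(rp − r̄p)(rm − r̄m) / 4 = 3.9844
Var(rm) = Σ(rm − r̄m)² / 4 = 3.6519
β = Cov / Var = 3.9844 / 3.6519 = 1.0910

1.09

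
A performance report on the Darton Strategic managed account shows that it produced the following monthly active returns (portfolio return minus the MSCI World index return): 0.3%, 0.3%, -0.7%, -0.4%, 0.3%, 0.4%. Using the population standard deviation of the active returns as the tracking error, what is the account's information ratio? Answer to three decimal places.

0.079

r̄ = (0.3 + 0.3 − 0.7 − 0.4 + 0.3 + 0.4) / 6 = 0.20 / 6 = 0.0333%
Σ(r − r̄)² = (0.3 − 0.0333)² + (0.3 − 0.0333)² + … = 1.0733
population σ = √(1.0733 / 6) = √0.1789 = 0.4230%
IR = r̄ / tracking error = 0.0333 / 0.4230 = 0.0787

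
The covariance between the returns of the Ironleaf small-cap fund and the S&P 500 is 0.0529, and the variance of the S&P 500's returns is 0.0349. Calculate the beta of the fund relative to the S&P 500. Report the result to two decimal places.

β = Cov(Rp, Rm) / Var(Rm) = 0.0529 / 0.0349 = 1.5158

1.52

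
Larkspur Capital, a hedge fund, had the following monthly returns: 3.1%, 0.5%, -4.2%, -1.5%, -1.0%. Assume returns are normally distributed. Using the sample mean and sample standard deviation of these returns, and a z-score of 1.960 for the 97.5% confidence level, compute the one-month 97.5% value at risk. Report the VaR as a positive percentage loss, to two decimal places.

Mean return r̄ = -3.10 / 5 = -0.6200%
Σ(r − r̄)² = (3.1 − (-0.6200))² + (0.5 − (-0.6200))² + (-4.2 − (-0.6200))² + … = 28.8280
σ = √[28.8280 / 4] = 2.6846%
VaR = −(r̄ − z·σ) = −(-0.6200 − 1.960 × 2.6846) = −(-5.8818) = 5.8818%

5.88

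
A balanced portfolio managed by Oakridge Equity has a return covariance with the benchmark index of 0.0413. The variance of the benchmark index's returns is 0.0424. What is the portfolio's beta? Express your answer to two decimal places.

0.97

β = Cov(Rp, Rm) / Var(Rm) = 0.0413 / 0.0424 = 0.9741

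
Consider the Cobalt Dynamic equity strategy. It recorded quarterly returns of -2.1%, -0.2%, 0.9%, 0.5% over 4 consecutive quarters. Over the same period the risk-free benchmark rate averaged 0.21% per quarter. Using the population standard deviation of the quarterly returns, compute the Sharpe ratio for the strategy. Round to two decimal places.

Mean return μ = -0.90 / 4 = -0.2250%
Σ(r − μ)² = 5.3075; population σ = √(5.3075/4) = 1.1519%
Sharpe = (μ − rf) / σ = (-0.2250 − 0.21) / 1.1519 = -0.4350 / 1.1519 = -0.3776

-0.38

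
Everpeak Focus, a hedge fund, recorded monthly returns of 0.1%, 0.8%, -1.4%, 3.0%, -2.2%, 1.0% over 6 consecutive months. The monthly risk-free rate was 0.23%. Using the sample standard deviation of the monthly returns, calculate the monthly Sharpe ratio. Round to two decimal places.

r̄ = (0.1 + 0.8 − 1.4 + 3 − 2.2 + 1) / 6 = 0.2167%
Σ(r − r̄)² = (0.1 − 0.2167)² + (0.8 − 0.2167)² + (-1.4 − 0.2167)² + … = 17.1683
σ = √[17.1683 / 5] = 1.8530%
Sharpe = (r̄ − rf) / σ = (0.2167 − 0.23) / 1.8530 = -0.0133 / 1.8530 = -0.0072

-0.01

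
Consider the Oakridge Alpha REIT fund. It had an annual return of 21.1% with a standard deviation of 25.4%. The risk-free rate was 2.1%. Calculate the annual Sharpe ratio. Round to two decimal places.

0.75

Sharpe = (Rp − Rf) / σp = (21.1% − 2.1%) / 25.4% = 19.00% / 25.4% = 0.7480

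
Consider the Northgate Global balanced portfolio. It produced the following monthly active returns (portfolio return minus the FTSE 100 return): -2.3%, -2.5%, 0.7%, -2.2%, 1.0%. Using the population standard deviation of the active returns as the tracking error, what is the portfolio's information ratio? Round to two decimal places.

-0.68

μ = (-2.3 − 2.5 + 0.7 − 2.2 + 1) / 5 = -1.0600%
Σ(r − μ)² = (-2.3 − (-1.0600))² + (-2.5 − (-1.0600))² + … = 12.2520
population σ = √(12.2520 / 5) = √2.4504 = 1.5654%
IR = μ / tracking error = -1.0600 / 1.5654 = -0.6771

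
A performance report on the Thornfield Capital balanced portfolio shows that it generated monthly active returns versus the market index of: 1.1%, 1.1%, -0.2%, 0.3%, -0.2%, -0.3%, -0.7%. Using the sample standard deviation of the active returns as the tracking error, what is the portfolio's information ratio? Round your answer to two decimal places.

0.22

Mean return μ = 1.10 / 7 = 0.1571%
Sample σ = √[Σ(r − μ)² / 6] = √[2.9971 / 6] = √0.4995 = 0.7068%
IR = μ / tracking error = 0.1571 / 0.7068 = 0.2223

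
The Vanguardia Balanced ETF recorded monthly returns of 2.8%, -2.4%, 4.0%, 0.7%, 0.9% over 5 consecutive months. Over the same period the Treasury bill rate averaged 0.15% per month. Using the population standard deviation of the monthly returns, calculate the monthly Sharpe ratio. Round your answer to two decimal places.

0.48

μ = (2.8 − 2.4 + 4 + 0.7 + 0.9) / 5 = 1.2000%
Σ(r − μ)² = 23.7000; population σ = √(23.7000/5) = 2.1772%
Sharpe = (μ − rf) / σ = (1.2000 − 0.15) / 2.1772 = 1.0500 / 2.1772 = 0.4823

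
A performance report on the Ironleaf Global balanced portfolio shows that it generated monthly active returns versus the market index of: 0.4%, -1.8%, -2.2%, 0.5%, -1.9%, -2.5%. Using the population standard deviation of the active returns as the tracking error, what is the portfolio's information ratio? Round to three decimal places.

-1.022

Mean return r̄ = -7.50 / 6 = -1.2500%
Σ(r − r̄)² = 8.9750; population σ = √(8.9750/6) = 1.2230%
IR = r̄ / tracking error = -1.2500 / 1.2230 = -1.0221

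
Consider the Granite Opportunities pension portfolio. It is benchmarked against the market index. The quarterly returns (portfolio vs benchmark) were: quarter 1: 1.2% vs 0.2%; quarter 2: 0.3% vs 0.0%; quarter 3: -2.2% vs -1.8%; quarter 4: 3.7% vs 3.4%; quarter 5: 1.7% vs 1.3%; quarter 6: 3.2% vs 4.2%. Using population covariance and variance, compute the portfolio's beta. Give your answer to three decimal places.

r̄p = 1.3167%,  r̄m = 1.2167%
Cov = Σ(rp − r̄p)(rm − r̄m) / 6 = 3.8031
Var(rm) = Σ(rm − r̄m)² / 6 = 4.2147
β = Cov / Var = 3.8031 / 4.2147 = 0.9023

0.902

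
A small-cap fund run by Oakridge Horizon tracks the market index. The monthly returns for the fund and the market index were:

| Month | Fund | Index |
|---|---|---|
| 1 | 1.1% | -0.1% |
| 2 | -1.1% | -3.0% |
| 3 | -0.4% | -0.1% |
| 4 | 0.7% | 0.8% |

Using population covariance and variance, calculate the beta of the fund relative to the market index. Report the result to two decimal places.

0.48

r̄p = 0.0750%,  r̄m = -0.6000%
Cov = Σ(rp − r̄p)(rm − r̄m) / 4 = 0.9925
Var(rm) = Σ(rm − r̄m)² / 4 = 2.0550
β = Cov / Var = 0.9925 / 2.0550 = 0.4830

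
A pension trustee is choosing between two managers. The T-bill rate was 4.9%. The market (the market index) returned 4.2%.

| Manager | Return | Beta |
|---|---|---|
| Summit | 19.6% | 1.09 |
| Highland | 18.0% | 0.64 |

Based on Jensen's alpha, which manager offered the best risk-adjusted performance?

Summit

Summit: α = 19.6% − [4.9% + 1.09 × (4.2% − 4.9%)] = 15.463
Highland: α = 18.0% − [4.9% + 0.64 × (4.2% − 4.9%)] = 13.548
Highest: Summit (15.463).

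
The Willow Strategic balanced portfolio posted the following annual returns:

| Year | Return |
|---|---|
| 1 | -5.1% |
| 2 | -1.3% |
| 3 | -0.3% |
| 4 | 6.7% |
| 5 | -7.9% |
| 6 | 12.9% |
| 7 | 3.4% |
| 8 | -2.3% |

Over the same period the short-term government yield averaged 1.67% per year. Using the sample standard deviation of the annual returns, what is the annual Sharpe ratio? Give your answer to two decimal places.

r̄ = (-5.1 − 1.3 − 0.3 + 6.7 − 7.9 + 12.9 + 3.4 − 2.3) / 8 = 6.10 / 8 = 0.7625%
Σ(r − r̄)² = (-5.1 − 0.7625)² + (-1.3 − 0.7625)² + … = 313.6988
sample σ = √(313.6988 / 7) = √44.8141 = 6.6943%
Sharpe = (r̄ − rf) / σ = (0.7625 − 1.67) / 6.6943 = -0.9075 / 6.6943 = -0.1356

-0.14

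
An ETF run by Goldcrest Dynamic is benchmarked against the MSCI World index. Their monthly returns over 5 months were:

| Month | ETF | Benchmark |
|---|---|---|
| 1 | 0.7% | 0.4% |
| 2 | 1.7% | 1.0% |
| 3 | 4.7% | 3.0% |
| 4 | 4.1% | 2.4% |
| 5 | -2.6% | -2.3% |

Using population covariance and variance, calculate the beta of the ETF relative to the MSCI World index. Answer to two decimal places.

1.41

r̄p = 1.7200%,  r̄m = 0.9000%
Cov = Σ(rp − r̄p)(rm − r̄m) / 5 = 4.8320
Var(rm) = Σ(rm − r̄m)² / 5 = 3.4320
β = Cov / Var = 4.8320 / 3.4320 = 1.4079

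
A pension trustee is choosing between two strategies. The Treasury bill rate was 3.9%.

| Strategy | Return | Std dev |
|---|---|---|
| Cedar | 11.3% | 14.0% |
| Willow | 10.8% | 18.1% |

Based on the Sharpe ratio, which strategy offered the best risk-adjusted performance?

Cedar: Sharpe ratio = (11.3% − 3.9%) / 14.0% = 0.529
Willow: Sharpe ratio = (10.8% − 3.9%) / 18.1% = 0.381
Highest: Cedar (0.529).

Cedar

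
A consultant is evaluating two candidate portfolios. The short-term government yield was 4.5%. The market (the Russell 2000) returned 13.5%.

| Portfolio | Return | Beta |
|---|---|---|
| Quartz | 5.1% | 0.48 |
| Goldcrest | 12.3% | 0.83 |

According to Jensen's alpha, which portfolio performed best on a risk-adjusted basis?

Quartz: α = 5.1% − [4.5% + 0.48 × (13.5% − 4.5%)] = -3.720
Goldcrest: α = 12.3% − [4.5% + 0.83 × (13.5% − 4.5%)] = 0.330
Highest: Goldcrest (0.330).

Goldcrest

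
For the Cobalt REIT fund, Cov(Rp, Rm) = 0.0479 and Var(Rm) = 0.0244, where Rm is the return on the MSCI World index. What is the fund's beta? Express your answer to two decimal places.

1.96

β = Cov(Rp, Rm) / Var(Rm) = 0.0479 / 0.0244 = 1.9631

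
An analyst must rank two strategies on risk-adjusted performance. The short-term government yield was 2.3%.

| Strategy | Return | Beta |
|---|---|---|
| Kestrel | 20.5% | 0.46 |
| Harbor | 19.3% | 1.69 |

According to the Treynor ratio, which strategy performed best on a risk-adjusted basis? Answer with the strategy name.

Kestrel: Treynor = (20.5% − 2.3%) / 0.46 = 39.565
Harbor: Treynor = (19.3% − 2.3%) / 1.69 = 10.059
Highest: Kestrel (39.565).

Kestrel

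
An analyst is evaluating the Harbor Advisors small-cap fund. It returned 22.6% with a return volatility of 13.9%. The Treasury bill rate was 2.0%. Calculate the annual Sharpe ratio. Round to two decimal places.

1.48

Sharpe = (Rp − Rf) / σp = (22.6% − 2.0%) / 13.9% = 20.60% / 13.9% = 1.4820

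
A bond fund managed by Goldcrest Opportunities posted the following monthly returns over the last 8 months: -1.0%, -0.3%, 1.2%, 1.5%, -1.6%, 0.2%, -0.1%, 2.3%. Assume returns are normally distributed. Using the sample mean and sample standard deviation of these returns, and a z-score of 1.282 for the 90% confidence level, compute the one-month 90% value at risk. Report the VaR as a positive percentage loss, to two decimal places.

1.41

r̄ = (-1 − 0.3 + 1.2 + 1.5 − 1.6 + 0.2 − 0.1 + 2.3) / 8 = 0.2750%
Σ(r − r̄)² = (-1 − 0.2750)² + (-0.3 − 0.2750)² + (1.2 − 0.2750)² + … = 12.0750
σ = √[12.0750 / 7] = 1.3134%
VaR = −(r̄ − z·σ) = −(0.2750 − 1.282 × 1.3134) = −(-1.4088) = 1.4088%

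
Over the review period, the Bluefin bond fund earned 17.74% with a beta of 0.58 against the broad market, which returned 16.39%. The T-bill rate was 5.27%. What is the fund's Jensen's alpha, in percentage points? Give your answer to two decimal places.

CAPM expected return = Rf + β(Rm − Rf) = 5.27% + 0.58 × (16.39% − 5.27%) = 5.27 + 0.58 × 11.12 = 11.7196%
Jensen's α = Rp − E[R] = 17.74% − 11.7196% = 6.0204

6.02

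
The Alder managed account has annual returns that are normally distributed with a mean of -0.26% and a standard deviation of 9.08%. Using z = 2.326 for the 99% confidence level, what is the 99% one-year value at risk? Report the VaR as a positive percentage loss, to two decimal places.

21.38

VaR (as % loss) = −(μ − z·σ) = −(-0.26% − 2.326 × 9.08%) = −(-21.38008%) = 21.38008%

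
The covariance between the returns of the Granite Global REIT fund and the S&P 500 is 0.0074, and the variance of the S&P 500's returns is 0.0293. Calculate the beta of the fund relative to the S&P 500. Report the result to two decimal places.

0.25

β = Cov(Rp, Rm) / Var(Rm) = 0.0074 / 0.0293 = 0.2526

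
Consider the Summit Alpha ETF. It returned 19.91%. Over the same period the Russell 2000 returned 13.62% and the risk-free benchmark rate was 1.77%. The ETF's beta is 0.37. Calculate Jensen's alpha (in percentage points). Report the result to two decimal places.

CAPM expected return = Rf + β(Rm − Rf) = 1.77% + 0.37 × (13.62% − 1.77%) = 1.77 + 0.37 × 11.85 = 6.1545%
Jensen's α = Rp − E[R] = 19.91% − 6.1545% = 13.7555

13.76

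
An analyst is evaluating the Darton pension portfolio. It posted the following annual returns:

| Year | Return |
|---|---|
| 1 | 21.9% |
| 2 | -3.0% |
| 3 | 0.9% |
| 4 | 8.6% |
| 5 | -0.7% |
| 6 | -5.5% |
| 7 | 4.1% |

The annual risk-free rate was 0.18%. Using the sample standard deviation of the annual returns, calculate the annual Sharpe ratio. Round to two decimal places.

0.39

Mean return r̄ = 26.30 / 7 = 3.7571%
Σ(r − r̄)² = 512.1171; sample σ = √(512.1171/6) = 9.2387%
Sharpe = (r̄ − rf) / σ = (3.7571 − 0.18) / 9.2387 = 3.5771 / 9.2387 = 0.3872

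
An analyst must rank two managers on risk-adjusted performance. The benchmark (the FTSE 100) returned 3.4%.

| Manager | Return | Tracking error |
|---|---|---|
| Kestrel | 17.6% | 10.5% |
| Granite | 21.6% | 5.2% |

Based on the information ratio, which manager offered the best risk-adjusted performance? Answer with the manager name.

Granite

Kestrel: IR = (17.6% − 3.4%) / 10.5% = 1.352
Granite: IR = (21.6% − 3.4%) / 5.2% = 3.500
Highest: Granite (3.500).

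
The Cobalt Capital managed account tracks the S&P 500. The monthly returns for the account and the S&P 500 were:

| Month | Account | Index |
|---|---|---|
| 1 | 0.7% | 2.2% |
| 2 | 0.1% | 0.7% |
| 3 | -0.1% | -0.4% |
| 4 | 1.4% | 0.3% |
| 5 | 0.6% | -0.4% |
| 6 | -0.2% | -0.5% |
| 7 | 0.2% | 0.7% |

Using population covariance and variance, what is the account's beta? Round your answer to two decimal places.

r̄p = 0.3857%,  r̄m = 0.3714%
Cov = Σ(rp − r̄p)(rm − r̄m) / 7 = 0.1524
Var(rm) = Σ(rm − r̄m)² / 7 = 0.7878
β = Cov / Var = 0.1524 / 0.7878 = 0.1935

0.19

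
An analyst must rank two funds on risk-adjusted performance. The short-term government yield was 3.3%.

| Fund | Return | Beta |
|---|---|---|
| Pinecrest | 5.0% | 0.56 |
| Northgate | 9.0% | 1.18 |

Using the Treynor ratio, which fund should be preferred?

Northgate

Pinecrest: Treynor = (5.0% − 3.3%) / 0.56 = 3.036
Northgate: Treynor = (9.0% − 3.3%) / 1.18 = 4.831
Highest: Northgate (4.831).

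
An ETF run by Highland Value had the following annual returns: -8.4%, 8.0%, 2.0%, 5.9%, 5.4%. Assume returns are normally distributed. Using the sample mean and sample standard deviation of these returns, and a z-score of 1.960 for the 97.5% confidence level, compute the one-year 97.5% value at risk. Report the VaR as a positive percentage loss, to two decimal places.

r̄ = (-8.4 + 8 + 2 + 5.9 + 5.4) / 5 = 2.5800%
Σ(r − r̄)² = (-8.4 − 2.5800)² + (8 − 2.5800)² + (2 − 2.5800)² + … = 169.2480
sample σ = √(169.2480 / 4) = √42.3120 = 6.5048%
VaR = −(r̄ − z·σ) = −(2.5800 − 1.960 × 6.5048) = −(-10.1694) = 10.1694%

10.17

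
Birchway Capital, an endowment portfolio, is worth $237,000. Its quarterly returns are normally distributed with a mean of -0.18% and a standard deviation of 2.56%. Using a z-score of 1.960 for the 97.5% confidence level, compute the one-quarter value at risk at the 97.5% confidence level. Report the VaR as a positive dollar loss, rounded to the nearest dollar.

$12,318

Return at the 97.5% tail: μ − z·σ = -0.18% − 1.960 × 2.56% = -0.18 − 5.0176 = -5.1976%
VaR = −(-5.1976%) × $237,000 = 5.1976% × $237,000 = $12,318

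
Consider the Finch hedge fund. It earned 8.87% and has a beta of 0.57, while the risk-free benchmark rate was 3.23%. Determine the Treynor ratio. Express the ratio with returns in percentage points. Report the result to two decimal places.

Treynor = (Rp − Rf) / β = (8.87% − 3.23%) / 0.57 = 5.64 / 0.57 = 9.8947

9.89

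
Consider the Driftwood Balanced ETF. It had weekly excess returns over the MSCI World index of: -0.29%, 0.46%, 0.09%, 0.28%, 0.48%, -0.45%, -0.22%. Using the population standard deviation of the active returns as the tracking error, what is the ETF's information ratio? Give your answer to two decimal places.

Mean return r̄ = 0.350 / 7 = 0.0500%
Σ(r − r̄)² = 0.8460; population σ = √(0.8460/7) = 0.3476%
IR = r̄ / tracking error = 0.0500 / 0.3476 = 0.1438

0.14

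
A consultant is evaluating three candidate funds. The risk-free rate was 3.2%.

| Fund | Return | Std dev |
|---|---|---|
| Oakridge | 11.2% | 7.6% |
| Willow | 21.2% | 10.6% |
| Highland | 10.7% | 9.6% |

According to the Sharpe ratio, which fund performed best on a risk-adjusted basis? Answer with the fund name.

Oakridge: Sharpe ratio = (11.2% − 3.2%) / 7.6% = 1.053
Willow: Sharpe ratio = (21.2% − 3.2%) / 10.6% = 1.698
Highland: Sharpe ratio = (10.7% − 3.2%) / 9.6% = 0.781
Highest: Willow (1.698).

Willow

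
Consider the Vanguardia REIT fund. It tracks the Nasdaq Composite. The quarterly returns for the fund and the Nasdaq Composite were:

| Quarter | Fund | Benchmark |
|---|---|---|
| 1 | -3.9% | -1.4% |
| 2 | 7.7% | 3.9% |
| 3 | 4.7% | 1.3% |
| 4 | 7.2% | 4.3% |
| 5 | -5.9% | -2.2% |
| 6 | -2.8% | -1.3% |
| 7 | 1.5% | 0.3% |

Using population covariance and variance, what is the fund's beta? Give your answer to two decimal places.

2.06

r̄p = 1.2143%,  r̄m = 0.7000%
Cov = Σ(rp − r̄p)(rm − r̄m) / 7 = 11.9543
Var(rm) = Σ(rm − r̄m)² / 7 = 5.7914
β = Cov / Var = 11.9543 / 5.7914 = 2.0641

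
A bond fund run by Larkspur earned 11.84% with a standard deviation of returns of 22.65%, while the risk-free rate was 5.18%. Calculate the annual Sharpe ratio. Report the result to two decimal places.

0.29

Sharpe = (Rp − Rf) / σp = (11.84% − 5.18%) / 22.65% = 6.66% / 22.65% = 0.2940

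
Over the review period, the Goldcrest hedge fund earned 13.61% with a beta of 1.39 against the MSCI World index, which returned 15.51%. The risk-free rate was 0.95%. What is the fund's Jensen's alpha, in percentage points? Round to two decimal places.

CAPM expected return = Rf + β(Rm − Rf) = 0.95% + 1.39 × (15.51% − 0.95%) = 0.95 + 1.39 × 14.56 = 21.1884%
Jensen's α = Rp − E[R] = 13.61% − 21.1884% = -7.5784

-7.58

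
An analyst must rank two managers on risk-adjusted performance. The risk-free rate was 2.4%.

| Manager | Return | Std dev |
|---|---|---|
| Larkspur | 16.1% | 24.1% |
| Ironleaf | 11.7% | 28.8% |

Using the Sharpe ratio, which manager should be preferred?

Larkspur

Larkspur: Sharpe ratio = (16.1% − 2.4%) / 24.1% = 0.568
Ironleaf: Sharpe ratio = (11.7% − 2.4%) / 28.8% = 0.323
Highest: Larkspur (0.568).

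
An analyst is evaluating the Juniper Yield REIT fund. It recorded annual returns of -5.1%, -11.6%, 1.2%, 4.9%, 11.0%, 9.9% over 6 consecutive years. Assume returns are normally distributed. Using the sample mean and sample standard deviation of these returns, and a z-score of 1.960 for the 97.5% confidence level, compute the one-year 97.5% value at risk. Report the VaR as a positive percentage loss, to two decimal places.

15.53

r̄ = (-5.1 − 11.6 + 1.2 + 4.9 + 11 + 9.9) / 6 = 10.30 / 6 = 1.7167%
Sample std dev = √[387.3483 / 5] = 8.8017%
VaR = −(r̄ − z·σ) = −(1.7167 − 1.960 × 8.8017) = −(-15.5346) = 15.5346%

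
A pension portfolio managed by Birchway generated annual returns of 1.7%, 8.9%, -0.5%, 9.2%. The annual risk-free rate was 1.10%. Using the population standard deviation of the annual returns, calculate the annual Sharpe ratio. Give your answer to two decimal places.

r̄ = (1.7 + 8.9 − 0.5 + 9.2) / 4 = 4.8250%
Σ(r − r̄)² = (1.7 − 4.8250)² + (8.9 − 4.8250)² + … = 73.8675
σ = √[73.8675 / 4] = 4.2973%
Sharpe = (r̄ − rf) / σ = (4.8250 − 1.1) / 4.2973 = 3.7250 / 4.2973 = 0.8668

0.87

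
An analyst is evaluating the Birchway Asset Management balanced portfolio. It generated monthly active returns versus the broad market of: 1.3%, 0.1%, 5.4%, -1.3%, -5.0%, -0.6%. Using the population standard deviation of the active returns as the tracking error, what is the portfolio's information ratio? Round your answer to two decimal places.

-0.01

Mean return r̄ = -0.10 / 6 = -0.0167%
Population std dev = √[57.9083 / 6] = 3.1067%
IR = r̄ / tracking error = -0.0167 / 3.1067 = -0.0054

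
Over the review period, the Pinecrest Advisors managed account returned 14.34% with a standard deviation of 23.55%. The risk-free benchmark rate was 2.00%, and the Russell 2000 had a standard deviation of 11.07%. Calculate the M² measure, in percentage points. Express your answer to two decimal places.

7.80

Sharpe = (Rp − Rf) / σp = (14.34% − 2.00%) / 23.55% = 0.5240
M² = Rf + Sharpe × σm = 2.00% + 0.5240 × 11.07% = 7.8007%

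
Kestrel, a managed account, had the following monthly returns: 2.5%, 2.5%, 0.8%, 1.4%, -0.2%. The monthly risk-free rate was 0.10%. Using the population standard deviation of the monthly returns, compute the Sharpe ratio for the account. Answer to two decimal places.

μ = (2.5 + 2.5 + 0.8 + 1.4 − 0.2) / 5 = 7.00 / 5 = 1.4000%
Σ(r − μ)² = 5.3400; population σ = √(5.3400/5) = 1.0334%
Sharpe = (μ − rf) / σ = (1.4000 − 0.1) / 1.0334 = 1.3000 / 1.0334 = 1.2580

1.26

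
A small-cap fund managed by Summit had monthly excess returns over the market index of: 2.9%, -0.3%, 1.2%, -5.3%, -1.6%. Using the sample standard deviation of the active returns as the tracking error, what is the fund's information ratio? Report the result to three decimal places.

r̄ = (2.9 − 0.3 + 1.2 − 5.3 − 1.6) / 5 = -3.10 / 5 = -0.6200%
Σ(r − r̄)² = 38.6680; sample σ = √(38.6680/4) = 3.1092%
IR = r̄ / tracking error = -0.6200 / 3.1092 = -0.1994

-0.199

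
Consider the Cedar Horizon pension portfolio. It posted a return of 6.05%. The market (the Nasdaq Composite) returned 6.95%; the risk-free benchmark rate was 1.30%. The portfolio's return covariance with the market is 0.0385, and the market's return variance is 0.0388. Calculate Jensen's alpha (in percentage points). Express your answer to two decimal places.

β = Cov / Var = 0.0385 / 0.0388 = 0.9923
E[R] = Rf + β(Rm − Rf) = 1.30% + 0.9923 × (6.95% − 1.30%) = 6.9065%
α = Rp − E[R] = 6.05% − 6.9065% = -0.8565

-0.86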